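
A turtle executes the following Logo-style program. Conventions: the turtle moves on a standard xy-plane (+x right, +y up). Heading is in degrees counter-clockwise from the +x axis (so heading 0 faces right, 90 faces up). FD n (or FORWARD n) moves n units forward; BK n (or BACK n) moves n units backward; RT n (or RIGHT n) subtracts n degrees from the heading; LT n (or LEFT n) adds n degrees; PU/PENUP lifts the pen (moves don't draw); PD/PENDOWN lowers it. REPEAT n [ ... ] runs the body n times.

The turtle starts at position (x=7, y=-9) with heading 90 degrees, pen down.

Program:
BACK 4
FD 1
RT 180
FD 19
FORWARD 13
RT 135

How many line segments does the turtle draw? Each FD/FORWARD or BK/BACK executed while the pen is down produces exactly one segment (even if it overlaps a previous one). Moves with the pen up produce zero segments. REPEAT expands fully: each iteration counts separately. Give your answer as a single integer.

Answer: 4

Derivation:
Executing turtle program step by step:
Start: pos=(7,-9), heading=90, pen down
BK 4: (7,-9) -> (7,-13) [heading=90, draw]
FD 1: (7,-13) -> (7,-12) [heading=90, draw]
RT 180: heading 90 -> 270
FD 19: (7,-12) -> (7,-31) [heading=270, draw]
FD 13: (7,-31) -> (7,-44) [heading=270, draw]
RT 135: heading 270 -> 135
Final: pos=(7,-44), heading=135, 4 segment(s) drawn
Segments drawn: 4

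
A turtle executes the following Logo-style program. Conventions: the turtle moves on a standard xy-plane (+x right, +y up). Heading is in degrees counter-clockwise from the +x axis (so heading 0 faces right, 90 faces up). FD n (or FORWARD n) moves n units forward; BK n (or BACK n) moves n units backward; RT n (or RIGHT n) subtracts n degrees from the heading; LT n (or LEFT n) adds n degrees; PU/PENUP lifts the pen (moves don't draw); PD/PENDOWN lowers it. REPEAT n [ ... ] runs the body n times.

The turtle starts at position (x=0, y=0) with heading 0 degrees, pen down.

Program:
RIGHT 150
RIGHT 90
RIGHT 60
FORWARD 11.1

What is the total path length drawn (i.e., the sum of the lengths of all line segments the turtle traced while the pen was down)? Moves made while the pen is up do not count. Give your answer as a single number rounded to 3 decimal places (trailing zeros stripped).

Answer: 11.1

Derivation:
Executing turtle program step by step:
Start: pos=(0,0), heading=0, pen down
RT 150: heading 0 -> 210
RT 90: heading 210 -> 120
RT 60: heading 120 -> 60
FD 11.1: (0,0) -> (5.55,9.613) [heading=60, draw]
Final: pos=(5.55,9.613), heading=60, 1 segment(s) drawn

Segment lengths:
  seg 1: (0,0) -> (5.55,9.613), length = 11.1
Total = 11.1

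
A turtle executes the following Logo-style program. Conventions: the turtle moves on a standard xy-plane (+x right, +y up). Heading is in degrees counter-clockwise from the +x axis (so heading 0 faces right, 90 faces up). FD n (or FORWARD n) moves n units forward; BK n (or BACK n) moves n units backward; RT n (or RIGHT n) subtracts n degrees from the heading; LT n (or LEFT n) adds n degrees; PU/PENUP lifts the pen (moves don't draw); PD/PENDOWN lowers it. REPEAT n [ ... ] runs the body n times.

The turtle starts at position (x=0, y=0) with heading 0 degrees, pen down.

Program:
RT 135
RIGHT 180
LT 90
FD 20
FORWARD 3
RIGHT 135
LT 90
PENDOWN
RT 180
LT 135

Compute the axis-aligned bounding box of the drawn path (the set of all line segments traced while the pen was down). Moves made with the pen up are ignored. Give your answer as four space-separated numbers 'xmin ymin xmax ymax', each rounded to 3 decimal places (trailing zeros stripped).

Executing turtle program step by step:
Start: pos=(0,0), heading=0, pen down
RT 135: heading 0 -> 225
RT 180: heading 225 -> 45
LT 90: heading 45 -> 135
FD 20: (0,0) -> (-14.142,14.142) [heading=135, draw]
FD 3: (-14.142,14.142) -> (-16.263,16.263) [heading=135, draw]
RT 135: heading 135 -> 0
LT 90: heading 0 -> 90
PD: pen down
RT 180: heading 90 -> 270
LT 135: heading 270 -> 45
Final: pos=(-16.263,16.263), heading=45, 2 segment(s) drawn

Segment endpoints: x in {-16.263, -14.142, 0}, y in {0, 14.142, 16.263}
xmin=-16.263, ymin=0, xmax=0, ymax=16.263

Answer: -16.263 0 0 16.263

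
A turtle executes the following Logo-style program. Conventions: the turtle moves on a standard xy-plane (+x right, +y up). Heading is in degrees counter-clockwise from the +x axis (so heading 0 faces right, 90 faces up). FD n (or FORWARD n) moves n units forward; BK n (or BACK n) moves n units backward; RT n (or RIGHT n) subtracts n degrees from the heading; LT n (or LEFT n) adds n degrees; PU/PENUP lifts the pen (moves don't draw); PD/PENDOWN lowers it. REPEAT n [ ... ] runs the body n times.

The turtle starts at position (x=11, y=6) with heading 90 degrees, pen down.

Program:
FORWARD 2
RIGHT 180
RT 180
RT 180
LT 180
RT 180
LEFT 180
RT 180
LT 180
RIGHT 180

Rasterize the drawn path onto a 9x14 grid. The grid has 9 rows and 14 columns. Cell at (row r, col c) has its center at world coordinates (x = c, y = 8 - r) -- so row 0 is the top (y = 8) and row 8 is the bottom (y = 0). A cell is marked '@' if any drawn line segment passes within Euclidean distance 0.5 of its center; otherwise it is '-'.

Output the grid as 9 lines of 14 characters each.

Answer: -----------@--
-----------@--
-----------@--
--------------
--------------
--------------
--------------
--------------
--------------

Derivation:
Segment 0: (11,6) -> (11,8)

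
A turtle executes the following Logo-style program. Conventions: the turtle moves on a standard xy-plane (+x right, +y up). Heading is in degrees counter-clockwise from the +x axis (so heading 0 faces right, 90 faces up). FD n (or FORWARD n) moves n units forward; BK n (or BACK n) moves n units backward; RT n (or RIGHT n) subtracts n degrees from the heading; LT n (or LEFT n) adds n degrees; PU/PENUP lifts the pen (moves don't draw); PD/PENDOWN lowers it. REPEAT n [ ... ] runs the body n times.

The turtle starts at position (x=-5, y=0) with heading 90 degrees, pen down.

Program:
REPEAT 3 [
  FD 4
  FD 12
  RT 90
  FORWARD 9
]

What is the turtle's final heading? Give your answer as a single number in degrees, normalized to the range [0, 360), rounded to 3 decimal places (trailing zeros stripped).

Executing turtle program step by step:
Start: pos=(-5,0), heading=90, pen down
REPEAT 3 [
  -- iteration 1/3 --
  FD 4: (-5,0) -> (-5,4) [heading=90, draw]
  FD 12: (-5,4) -> (-5,16) [heading=90, draw]
  RT 90: heading 90 -> 0
  FD 9: (-5,16) -> (4,16) [heading=0, draw]
  -- iteration 2/3 --
  FD 4: (4,16) -> (8,16) [heading=0, draw]
  FD 12: (8,16) -> (20,16) [heading=0, draw]
  RT 90: heading 0 -> 270
  FD 9: (20,16) -> (20,7) [heading=270, draw]
  -- iteration 3/3 --
  FD 4: (20,7) -> (20,3) [heading=270, draw]
  FD 12: (20,3) -> (20,-9) [heading=270, draw]
  RT 90: heading 270 -> 180
  FD 9: (20,-9) -> (11,-9) [heading=180, draw]
]
Final: pos=(11,-9), heading=180, 9 segment(s) drawn

Answer: 180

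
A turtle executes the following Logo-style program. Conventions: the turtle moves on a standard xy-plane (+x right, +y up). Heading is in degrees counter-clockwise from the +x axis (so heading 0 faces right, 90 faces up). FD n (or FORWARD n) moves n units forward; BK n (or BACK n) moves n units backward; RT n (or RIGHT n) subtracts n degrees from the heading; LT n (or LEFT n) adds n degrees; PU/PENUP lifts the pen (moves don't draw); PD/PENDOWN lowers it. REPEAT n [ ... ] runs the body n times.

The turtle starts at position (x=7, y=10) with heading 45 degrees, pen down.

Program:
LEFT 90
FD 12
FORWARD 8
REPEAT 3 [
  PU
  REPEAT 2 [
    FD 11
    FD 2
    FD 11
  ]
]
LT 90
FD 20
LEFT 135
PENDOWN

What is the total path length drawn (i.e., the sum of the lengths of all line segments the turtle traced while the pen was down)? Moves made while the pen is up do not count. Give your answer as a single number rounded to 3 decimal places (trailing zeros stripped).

Answer: 20

Derivation:
Executing turtle program step by step:
Start: pos=(7,10), heading=45, pen down
LT 90: heading 45 -> 135
FD 12: (7,10) -> (-1.485,18.485) [heading=135, draw]
FD 8: (-1.485,18.485) -> (-7.142,24.142) [heading=135, draw]
REPEAT 3 [
  -- iteration 1/3 --
  PU: pen up
  REPEAT 2 [
    -- iteration 1/2 --
    FD 11: (-7.142,24.142) -> (-14.92,31.92) [heading=135, move]
    FD 2: (-14.92,31.92) -> (-16.335,33.335) [heading=135, move]
    FD 11: (-16.335,33.335) -> (-24.113,41.113) [heading=135, move]
    -- iteration 2/2 --
    FD 11: (-24.113,41.113) -> (-31.891,48.891) [heading=135, move]
    FD 2: (-31.891,48.891) -> (-33.305,50.305) [heading=135, move]
    FD 11: (-33.305,50.305) -> (-41.083,58.083) [heading=135, move]
  ]
  -- iteration 2/3 --
  PU: pen up
  REPEAT 2 [
    -- iteration 1/2 --
    FD 11: (-41.083,58.083) -> (-48.861,65.861) [heading=135, move]
    FD 2: (-48.861,65.861) -> (-50.276,67.276) [heading=135, move]
    FD 11: (-50.276,67.276) -> (-58.054,75.054) [heading=135, move]
    -- iteration 2/2 --
    FD 11: (-58.054,75.054) -> (-65.832,82.832) [heading=135, move]
    FD 2: (-65.832,82.832) -> (-67.246,84.246) [heading=135, move]
    FD 11: (-67.246,84.246) -> (-75.024,92.024) [heading=135, move]
  ]
  -- iteration 3/3 --
  PU: pen up
  REPEAT 2 [
    -- iteration 1/2 --
    FD 11: (-75.024,92.024) -> (-82.803,99.803) [heading=135, move]
    FD 2: (-82.803,99.803) -> (-84.217,101.217) [heading=135, move]
    FD 11: (-84.217,101.217) -> (-91.995,108.995) [heading=135, move]
    -- iteration 2/2 --
    FD 11: (-91.995,108.995) -> (-99.773,116.773) [heading=135, move]
    FD 2: (-99.773,116.773) -> (-101.187,118.187) [heading=135, move]
    FD 11: (-101.187,118.187) -> (-108.966,125.966) [heading=135, move]
  ]
]
LT 90: heading 135 -> 225
FD 20: (-108.966,125.966) -> (-123.108,111.823) [heading=225, move]
LT 135: heading 225 -> 0
PD: pen down
Final: pos=(-123.108,111.823), heading=0, 2 segment(s) drawn

Segment lengths:
  seg 1: (7,10) -> (-1.485,18.485), length = 12
  seg 2: (-1.485,18.485) -> (-7.142,24.142), length = 8
Total = 20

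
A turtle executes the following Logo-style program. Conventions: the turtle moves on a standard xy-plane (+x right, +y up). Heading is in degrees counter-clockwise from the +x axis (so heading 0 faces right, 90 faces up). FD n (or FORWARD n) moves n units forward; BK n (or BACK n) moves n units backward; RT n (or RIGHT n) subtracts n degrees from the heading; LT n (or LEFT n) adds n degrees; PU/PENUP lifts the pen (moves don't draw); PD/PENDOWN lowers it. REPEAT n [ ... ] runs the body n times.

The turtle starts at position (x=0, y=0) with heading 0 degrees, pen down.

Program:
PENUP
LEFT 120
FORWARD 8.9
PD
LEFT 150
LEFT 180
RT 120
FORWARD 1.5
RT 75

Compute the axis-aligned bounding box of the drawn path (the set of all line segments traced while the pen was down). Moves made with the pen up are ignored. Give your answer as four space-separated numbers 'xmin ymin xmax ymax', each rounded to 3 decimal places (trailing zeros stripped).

Executing turtle program step by step:
Start: pos=(0,0), heading=0, pen down
PU: pen up
LT 120: heading 0 -> 120
FD 8.9: (0,0) -> (-4.45,7.708) [heading=120, move]
PD: pen down
LT 150: heading 120 -> 270
LT 180: heading 270 -> 90
RT 120: heading 90 -> 330
FD 1.5: (-4.45,7.708) -> (-3.151,6.958) [heading=330, draw]
RT 75: heading 330 -> 255
Final: pos=(-3.151,6.958), heading=255, 1 segment(s) drawn

Segment endpoints: x in {-4.45, -3.151}, y in {6.958, 7.708}
xmin=-4.45, ymin=6.958, xmax=-3.151, ymax=7.708

Answer: -4.45 6.958 -3.151 7.708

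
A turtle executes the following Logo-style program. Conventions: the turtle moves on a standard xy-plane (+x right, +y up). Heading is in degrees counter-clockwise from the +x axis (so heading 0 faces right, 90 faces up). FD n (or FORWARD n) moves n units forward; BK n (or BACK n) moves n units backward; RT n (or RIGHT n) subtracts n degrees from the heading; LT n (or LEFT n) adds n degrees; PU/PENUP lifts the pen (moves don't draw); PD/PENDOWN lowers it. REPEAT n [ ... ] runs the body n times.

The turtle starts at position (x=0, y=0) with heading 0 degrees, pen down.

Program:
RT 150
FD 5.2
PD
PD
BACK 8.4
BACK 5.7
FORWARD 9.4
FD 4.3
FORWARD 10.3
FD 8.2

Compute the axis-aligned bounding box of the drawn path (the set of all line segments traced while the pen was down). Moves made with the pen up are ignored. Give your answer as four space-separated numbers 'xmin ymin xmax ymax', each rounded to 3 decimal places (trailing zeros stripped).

Executing turtle program step by step:
Start: pos=(0,0), heading=0, pen down
RT 150: heading 0 -> 210
FD 5.2: (0,0) -> (-4.503,-2.6) [heading=210, draw]
PD: pen down
PD: pen down
BK 8.4: (-4.503,-2.6) -> (2.771,1.6) [heading=210, draw]
BK 5.7: (2.771,1.6) -> (7.708,4.45) [heading=210, draw]
FD 9.4: (7.708,4.45) -> (-0.433,-0.25) [heading=210, draw]
FD 4.3: (-0.433,-0.25) -> (-4.157,-2.4) [heading=210, draw]
FD 10.3: (-4.157,-2.4) -> (-13.077,-7.55) [heading=210, draw]
FD 8.2: (-13.077,-7.55) -> (-20.178,-11.65) [heading=210, draw]
Final: pos=(-20.178,-11.65), heading=210, 7 segment(s) drawn

Segment endpoints: x in {-20.178, -13.077, -4.503, -4.157, -0.433, 0, 2.771, 7.708}, y in {-11.65, -7.55, -2.6, -2.4, -0.25, 0, 1.6, 4.45}
xmin=-20.178, ymin=-11.65, xmax=7.708, ymax=4.45

Answer: -20.178 -11.65 7.708 4.45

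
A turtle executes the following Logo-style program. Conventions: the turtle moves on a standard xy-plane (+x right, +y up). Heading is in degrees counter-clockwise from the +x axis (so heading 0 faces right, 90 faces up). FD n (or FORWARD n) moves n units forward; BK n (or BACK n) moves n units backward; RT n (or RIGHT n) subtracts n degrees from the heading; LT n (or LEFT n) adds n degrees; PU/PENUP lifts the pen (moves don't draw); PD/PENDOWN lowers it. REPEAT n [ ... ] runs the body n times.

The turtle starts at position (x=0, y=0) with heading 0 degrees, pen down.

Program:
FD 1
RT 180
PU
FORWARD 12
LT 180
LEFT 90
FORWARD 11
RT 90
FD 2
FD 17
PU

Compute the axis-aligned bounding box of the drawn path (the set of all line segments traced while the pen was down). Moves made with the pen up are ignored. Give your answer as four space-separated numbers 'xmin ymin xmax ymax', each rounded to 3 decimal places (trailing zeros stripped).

Executing turtle program step by step:
Start: pos=(0,0), heading=0, pen down
FD 1: (0,0) -> (1,0) [heading=0, draw]
RT 180: heading 0 -> 180
PU: pen up
FD 12: (1,0) -> (-11,0) [heading=180, move]
LT 180: heading 180 -> 0
LT 90: heading 0 -> 90
FD 11: (-11,0) -> (-11,11) [heading=90, move]
RT 90: heading 90 -> 0
FD 2: (-11,11) -> (-9,11) [heading=0, move]
FD 17: (-9,11) -> (8,11) [heading=0, move]
PU: pen up
Final: pos=(8,11), heading=0, 1 segment(s) drawn

Segment endpoints: x in {0, 1}, y in {0}
xmin=0, ymin=0, xmax=1, ymax=0

Answer: 0 0 1 0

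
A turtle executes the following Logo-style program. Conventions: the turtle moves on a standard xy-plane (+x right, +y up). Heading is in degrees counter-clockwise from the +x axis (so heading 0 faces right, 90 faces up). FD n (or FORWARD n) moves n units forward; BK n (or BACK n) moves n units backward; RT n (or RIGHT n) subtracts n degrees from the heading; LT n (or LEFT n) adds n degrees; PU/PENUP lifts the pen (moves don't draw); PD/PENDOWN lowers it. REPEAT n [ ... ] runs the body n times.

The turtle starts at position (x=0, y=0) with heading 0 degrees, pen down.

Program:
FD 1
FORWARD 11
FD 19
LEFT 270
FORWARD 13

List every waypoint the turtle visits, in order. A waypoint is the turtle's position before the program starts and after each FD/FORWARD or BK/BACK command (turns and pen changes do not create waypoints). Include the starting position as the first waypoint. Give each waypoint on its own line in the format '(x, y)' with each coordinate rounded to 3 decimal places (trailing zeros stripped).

Answer: (0, 0)
(1, 0)
(12, 0)
(31, 0)
(31, -13)

Derivation:
Executing turtle program step by step:
Start: pos=(0,0), heading=0, pen down
FD 1: (0,0) -> (1,0) [heading=0, draw]
FD 11: (1,0) -> (12,0) [heading=0, draw]
FD 19: (12,0) -> (31,0) [heading=0, draw]
LT 270: heading 0 -> 270
FD 13: (31,0) -> (31,-13) [heading=270, draw]
Final: pos=(31,-13), heading=270, 4 segment(s) drawn
Waypoints (5 total):
(0, 0)
(1, 0)
(12, 0)
(31, 0)
(31, -13)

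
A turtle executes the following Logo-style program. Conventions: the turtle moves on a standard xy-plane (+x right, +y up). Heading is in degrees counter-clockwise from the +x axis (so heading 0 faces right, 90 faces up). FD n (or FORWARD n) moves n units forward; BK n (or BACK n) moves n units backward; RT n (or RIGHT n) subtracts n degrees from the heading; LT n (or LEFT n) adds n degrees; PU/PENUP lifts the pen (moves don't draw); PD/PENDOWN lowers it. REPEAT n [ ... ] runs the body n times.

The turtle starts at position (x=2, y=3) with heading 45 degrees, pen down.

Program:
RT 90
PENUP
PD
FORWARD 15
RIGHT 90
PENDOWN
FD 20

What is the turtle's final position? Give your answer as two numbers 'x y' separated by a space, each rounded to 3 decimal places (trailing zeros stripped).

Executing turtle program step by step:
Start: pos=(2,3), heading=45, pen down
RT 90: heading 45 -> 315
PU: pen up
PD: pen down
FD 15: (2,3) -> (12.607,-7.607) [heading=315, draw]
RT 90: heading 315 -> 225
PD: pen down
FD 20: (12.607,-7.607) -> (-1.536,-21.749) [heading=225, draw]
Final: pos=(-1.536,-21.749), heading=225, 2 segment(s) drawn

Answer: -1.536 -21.749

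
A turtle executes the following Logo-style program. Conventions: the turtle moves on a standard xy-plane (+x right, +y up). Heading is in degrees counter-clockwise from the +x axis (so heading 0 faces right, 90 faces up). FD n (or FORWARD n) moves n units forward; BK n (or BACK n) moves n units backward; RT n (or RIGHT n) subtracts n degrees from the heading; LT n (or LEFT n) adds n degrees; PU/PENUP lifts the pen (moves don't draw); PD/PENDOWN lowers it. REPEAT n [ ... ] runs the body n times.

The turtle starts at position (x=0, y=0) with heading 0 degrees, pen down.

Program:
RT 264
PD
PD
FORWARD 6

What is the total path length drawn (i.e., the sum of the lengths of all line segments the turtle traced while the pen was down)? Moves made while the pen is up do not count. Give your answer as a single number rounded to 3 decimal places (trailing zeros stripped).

Executing turtle program step by step:
Start: pos=(0,0), heading=0, pen down
RT 264: heading 0 -> 96
PD: pen down
PD: pen down
FD 6: (0,0) -> (-0.627,5.967) [heading=96, draw]
Final: pos=(-0.627,5.967), heading=96, 1 segment(s) drawn

Segment lengths:
  seg 1: (0,0) -> (-0.627,5.967), length = 6
Total = 6

Answer: 6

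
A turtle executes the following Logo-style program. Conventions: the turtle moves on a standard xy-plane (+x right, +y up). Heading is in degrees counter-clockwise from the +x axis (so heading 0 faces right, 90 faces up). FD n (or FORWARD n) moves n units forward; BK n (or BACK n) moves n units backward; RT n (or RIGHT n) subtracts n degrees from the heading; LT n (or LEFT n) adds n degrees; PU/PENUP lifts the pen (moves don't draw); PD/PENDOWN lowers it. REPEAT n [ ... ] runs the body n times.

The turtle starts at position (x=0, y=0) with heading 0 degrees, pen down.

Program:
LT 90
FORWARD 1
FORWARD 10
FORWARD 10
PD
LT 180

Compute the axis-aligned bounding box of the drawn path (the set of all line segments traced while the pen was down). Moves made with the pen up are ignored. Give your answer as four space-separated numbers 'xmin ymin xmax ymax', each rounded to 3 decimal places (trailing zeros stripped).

Executing turtle program step by step:
Start: pos=(0,0), heading=0, pen down
LT 90: heading 0 -> 90
FD 1: (0,0) -> (0,1) [heading=90, draw]
FD 10: (0,1) -> (0,11) [heading=90, draw]
FD 10: (0,11) -> (0,21) [heading=90, draw]
PD: pen down
LT 180: heading 90 -> 270
Final: pos=(0,21), heading=270, 3 segment(s) drawn

Segment endpoints: x in {0, 0, 0, 0}, y in {0, 1, 11, 21}
xmin=0, ymin=0, xmax=0, ymax=21

Answer: 0 0 0 21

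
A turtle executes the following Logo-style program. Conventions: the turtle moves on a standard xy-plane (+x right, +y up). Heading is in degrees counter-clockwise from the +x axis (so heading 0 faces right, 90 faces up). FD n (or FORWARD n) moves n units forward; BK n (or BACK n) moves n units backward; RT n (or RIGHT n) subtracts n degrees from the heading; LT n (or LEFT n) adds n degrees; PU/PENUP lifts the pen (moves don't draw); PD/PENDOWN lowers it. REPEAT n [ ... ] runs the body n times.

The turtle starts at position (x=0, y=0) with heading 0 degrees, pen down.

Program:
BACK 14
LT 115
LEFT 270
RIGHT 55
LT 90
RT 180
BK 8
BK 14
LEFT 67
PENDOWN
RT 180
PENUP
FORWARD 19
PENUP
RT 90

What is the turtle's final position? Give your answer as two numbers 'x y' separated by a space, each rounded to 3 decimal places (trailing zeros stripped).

Answer: -14.434 34.227

Derivation:
Executing turtle program step by step:
Start: pos=(0,0), heading=0, pen down
BK 14: (0,0) -> (-14,0) [heading=0, draw]
LT 115: heading 0 -> 115
LT 270: heading 115 -> 25
RT 55: heading 25 -> 330
LT 90: heading 330 -> 60
RT 180: heading 60 -> 240
BK 8: (-14,0) -> (-10,6.928) [heading=240, draw]
BK 14: (-10,6.928) -> (-3,19.053) [heading=240, draw]
LT 67: heading 240 -> 307
PD: pen down
RT 180: heading 307 -> 127
PU: pen up
FD 19: (-3,19.053) -> (-14.434,34.227) [heading=127, move]
PU: pen up
RT 90: heading 127 -> 37
Final: pos=(-14.434,34.227), heading=37, 3 segment(s) drawn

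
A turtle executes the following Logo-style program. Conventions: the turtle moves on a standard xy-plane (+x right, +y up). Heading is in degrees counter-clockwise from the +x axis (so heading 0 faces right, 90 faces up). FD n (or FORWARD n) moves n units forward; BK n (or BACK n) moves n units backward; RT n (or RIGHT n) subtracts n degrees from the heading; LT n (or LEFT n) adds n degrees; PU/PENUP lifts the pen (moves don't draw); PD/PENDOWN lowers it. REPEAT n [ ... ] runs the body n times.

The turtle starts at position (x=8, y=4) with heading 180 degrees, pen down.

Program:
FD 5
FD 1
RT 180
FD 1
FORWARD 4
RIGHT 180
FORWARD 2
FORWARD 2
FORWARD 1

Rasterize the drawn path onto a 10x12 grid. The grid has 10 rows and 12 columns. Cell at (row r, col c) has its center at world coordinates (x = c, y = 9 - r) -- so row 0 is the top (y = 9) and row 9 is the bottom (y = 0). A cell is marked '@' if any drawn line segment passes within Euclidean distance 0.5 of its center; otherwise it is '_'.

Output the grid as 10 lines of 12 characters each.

Segment 0: (8,4) -> (3,4)
Segment 1: (3,4) -> (2,4)
Segment 2: (2,4) -> (3,4)
Segment 3: (3,4) -> (7,4)
Segment 4: (7,4) -> (5,4)
Segment 5: (5,4) -> (3,4)
Segment 6: (3,4) -> (2,4)

Answer: ____________
____________
____________
____________
____________
__@@@@@@@___
____________
____________
____________
____________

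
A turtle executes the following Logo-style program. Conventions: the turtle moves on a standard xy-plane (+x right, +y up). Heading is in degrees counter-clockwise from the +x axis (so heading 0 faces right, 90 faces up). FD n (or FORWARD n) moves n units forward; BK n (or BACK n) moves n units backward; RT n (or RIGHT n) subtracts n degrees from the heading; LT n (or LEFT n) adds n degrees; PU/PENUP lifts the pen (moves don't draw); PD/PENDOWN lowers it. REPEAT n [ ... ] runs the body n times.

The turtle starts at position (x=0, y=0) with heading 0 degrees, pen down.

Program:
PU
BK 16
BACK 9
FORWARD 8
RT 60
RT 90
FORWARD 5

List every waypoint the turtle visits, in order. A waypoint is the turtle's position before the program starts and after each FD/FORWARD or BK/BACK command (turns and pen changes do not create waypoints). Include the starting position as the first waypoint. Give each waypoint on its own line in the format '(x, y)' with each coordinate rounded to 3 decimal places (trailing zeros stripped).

Answer: (0, 0)
(-16, 0)
(-25, 0)
(-17, 0)
(-21.33, -2.5)

Derivation:
Executing turtle program step by step:
Start: pos=(0,0), heading=0, pen down
PU: pen up
BK 16: (0,0) -> (-16,0) [heading=0, move]
BK 9: (-16,0) -> (-25,0) [heading=0, move]
FD 8: (-25,0) -> (-17,0) [heading=0, move]
RT 60: heading 0 -> 300
RT 90: heading 300 -> 210
FD 5: (-17,0) -> (-21.33,-2.5) [heading=210, move]
Final: pos=(-21.33,-2.5), heading=210, 0 segment(s) drawn
Waypoints (5 total):
(0, 0)
(-16, 0)
(-25, 0)
(-17, 0)
(-21.33, -2.5)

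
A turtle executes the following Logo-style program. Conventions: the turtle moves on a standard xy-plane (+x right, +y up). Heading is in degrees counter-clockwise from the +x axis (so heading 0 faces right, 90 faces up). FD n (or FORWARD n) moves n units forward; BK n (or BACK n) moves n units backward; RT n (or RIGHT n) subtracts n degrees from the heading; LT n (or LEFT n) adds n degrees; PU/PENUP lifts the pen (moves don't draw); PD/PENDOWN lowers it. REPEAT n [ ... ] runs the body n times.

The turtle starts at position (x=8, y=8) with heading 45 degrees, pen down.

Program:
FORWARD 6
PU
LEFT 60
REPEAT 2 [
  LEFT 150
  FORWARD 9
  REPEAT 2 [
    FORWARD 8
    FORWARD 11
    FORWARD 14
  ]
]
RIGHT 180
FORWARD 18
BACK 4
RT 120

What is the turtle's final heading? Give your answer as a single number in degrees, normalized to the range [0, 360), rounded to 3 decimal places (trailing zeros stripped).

Answer: 105

Derivation:
Executing turtle program step by step:
Start: pos=(8,8), heading=45, pen down
FD 6: (8,8) -> (12.243,12.243) [heading=45, draw]
PU: pen up
LT 60: heading 45 -> 105
REPEAT 2 [
  -- iteration 1/2 --
  LT 150: heading 105 -> 255
  FD 9: (12.243,12.243) -> (9.913,3.549) [heading=255, move]
  REPEAT 2 [
    -- iteration 1/2 --
    FD 8: (9.913,3.549) -> (7.843,-4.178) [heading=255, move]
    FD 11: (7.843,-4.178) -> (4.996,-14.803) [heading=255, move]
    FD 14: (4.996,-14.803) -> (1.372,-28.326) [heading=255, move]
    -- iteration 2/2 --
    FD 8: (1.372,-28.326) -> (-0.698,-36.054) [heading=255, move]
    FD 11: (-0.698,-36.054) -> (-3.545,-46.679) [heading=255, move]
    FD 14: (-3.545,-46.679) -> (-7.169,-60.202) [heading=255, move]
  ]
  -- iteration 2/2 --
  LT 150: heading 255 -> 45
  FD 9: (-7.169,-60.202) -> (-0.805,-53.838) [heading=45, move]
  REPEAT 2 [
    -- iteration 1/2 --
    FD 8: (-0.805,-53.838) -> (4.852,-48.181) [heading=45, move]
    FD 11: (4.852,-48.181) -> (12.63,-40.403) [heading=45, move]
    FD 14: (12.63,-40.403) -> (22.53,-30.503) [heading=45, move]
    -- iteration 2/2 --
    FD 8: (22.53,-30.503) -> (28.187,-24.846) [heading=45, move]
    FD 11: (28.187,-24.846) -> (35.965,-17.068) [heading=45, move]
    FD 14: (35.965,-17.068) -> (45.864,-7.169) [heading=45, move]
  ]
]
RT 180: heading 45 -> 225
FD 18: (45.864,-7.169) -> (33.136,-19.897) [heading=225, move]
BK 4: (33.136,-19.897) -> (35.965,-17.068) [heading=225, move]
RT 120: heading 225 -> 105
Final: pos=(35.965,-17.068), heading=105, 1 segment(s) drawn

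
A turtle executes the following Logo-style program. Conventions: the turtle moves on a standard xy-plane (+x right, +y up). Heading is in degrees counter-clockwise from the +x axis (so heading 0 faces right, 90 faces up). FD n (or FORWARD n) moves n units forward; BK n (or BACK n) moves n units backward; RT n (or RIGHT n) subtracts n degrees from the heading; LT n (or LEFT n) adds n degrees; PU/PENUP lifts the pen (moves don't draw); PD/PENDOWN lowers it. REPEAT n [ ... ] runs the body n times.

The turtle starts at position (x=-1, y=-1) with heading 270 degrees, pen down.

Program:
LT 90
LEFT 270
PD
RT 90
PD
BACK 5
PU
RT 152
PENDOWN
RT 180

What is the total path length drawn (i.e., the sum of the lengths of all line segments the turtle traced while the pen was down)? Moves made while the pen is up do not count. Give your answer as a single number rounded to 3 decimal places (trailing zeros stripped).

Answer: 5

Derivation:
Executing turtle program step by step:
Start: pos=(-1,-1), heading=270, pen down
LT 90: heading 270 -> 0
LT 270: heading 0 -> 270
PD: pen down
RT 90: heading 270 -> 180
PD: pen down
BK 5: (-1,-1) -> (4,-1) [heading=180, draw]
PU: pen up
RT 152: heading 180 -> 28
PD: pen down
RT 180: heading 28 -> 208
Final: pos=(4,-1), heading=208, 1 segment(s) drawn

Segment lengths:
  seg 1: (-1,-1) -> (4,-1), length = 5
Total = 5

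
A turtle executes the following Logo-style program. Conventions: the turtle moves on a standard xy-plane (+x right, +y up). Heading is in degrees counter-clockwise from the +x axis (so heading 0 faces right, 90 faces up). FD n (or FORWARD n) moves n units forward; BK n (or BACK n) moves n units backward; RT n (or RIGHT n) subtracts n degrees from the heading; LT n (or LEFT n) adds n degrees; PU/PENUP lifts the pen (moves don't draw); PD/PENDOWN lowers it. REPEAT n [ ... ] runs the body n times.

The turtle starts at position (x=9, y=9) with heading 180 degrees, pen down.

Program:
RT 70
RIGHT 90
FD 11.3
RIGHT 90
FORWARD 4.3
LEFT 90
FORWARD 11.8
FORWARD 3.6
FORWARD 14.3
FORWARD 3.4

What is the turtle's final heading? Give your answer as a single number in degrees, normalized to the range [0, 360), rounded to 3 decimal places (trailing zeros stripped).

Executing turtle program step by step:
Start: pos=(9,9), heading=180, pen down
RT 70: heading 180 -> 110
RT 90: heading 110 -> 20
FD 11.3: (9,9) -> (19.619,12.865) [heading=20, draw]
RT 90: heading 20 -> 290
FD 4.3: (19.619,12.865) -> (21.089,8.824) [heading=290, draw]
LT 90: heading 290 -> 20
FD 11.8: (21.089,8.824) -> (32.178,12.86) [heading=20, draw]
FD 3.6: (32.178,12.86) -> (35.56,14.091) [heading=20, draw]
FD 14.3: (35.56,14.091) -> (48.998,18.982) [heading=20, draw]
FD 3.4: (48.998,18.982) -> (52.193,20.145) [heading=20, draw]
Final: pos=(52.193,20.145), heading=20, 6 segment(s) drawn

Answer: 20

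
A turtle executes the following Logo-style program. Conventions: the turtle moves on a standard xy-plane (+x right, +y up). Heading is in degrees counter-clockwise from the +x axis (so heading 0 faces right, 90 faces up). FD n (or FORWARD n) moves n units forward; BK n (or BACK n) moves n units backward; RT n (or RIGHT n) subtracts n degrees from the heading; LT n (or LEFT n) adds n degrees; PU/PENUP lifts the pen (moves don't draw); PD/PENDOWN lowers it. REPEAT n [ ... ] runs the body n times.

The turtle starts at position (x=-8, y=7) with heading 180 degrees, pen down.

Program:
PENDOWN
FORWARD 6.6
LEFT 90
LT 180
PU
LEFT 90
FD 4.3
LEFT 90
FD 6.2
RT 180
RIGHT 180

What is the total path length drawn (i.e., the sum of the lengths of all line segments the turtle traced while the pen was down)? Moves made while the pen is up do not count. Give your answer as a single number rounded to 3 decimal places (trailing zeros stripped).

Answer: 6.6

Derivation:
Executing turtle program step by step:
Start: pos=(-8,7), heading=180, pen down
PD: pen down
FD 6.6: (-8,7) -> (-14.6,7) [heading=180, draw]
LT 90: heading 180 -> 270
LT 180: heading 270 -> 90
PU: pen up
LT 90: heading 90 -> 180
FD 4.3: (-14.6,7) -> (-18.9,7) [heading=180, move]
LT 90: heading 180 -> 270
FD 6.2: (-18.9,7) -> (-18.9,0.8) [heading=270, move]
RT 180: heading 270 -> 90
RT 180: heading 90 -> 270
Final: pos=(-18.9,0.8), heading=270, 1 segment(s) drawn

Segment lengths:
  seg 1: (-8,7) -> (-14.6,7), length = 6.6
Total = 6.6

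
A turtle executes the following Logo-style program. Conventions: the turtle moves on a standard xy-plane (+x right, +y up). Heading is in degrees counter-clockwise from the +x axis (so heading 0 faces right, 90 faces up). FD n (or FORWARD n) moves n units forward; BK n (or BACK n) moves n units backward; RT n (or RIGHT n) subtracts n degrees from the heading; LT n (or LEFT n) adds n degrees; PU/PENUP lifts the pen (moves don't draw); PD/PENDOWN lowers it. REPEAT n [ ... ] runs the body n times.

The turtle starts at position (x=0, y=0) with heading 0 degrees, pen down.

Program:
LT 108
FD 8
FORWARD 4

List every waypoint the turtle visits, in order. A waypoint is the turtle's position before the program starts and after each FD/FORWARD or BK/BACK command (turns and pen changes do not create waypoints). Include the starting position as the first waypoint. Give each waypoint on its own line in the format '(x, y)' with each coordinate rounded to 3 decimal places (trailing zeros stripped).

Executing turtle program step by step:
Start: pos=(0,0), heading=0, pen down
LT 108: heading 0 -> 108
FD 8: (0,0) -> (-2.472,7.608) [heading=108, draw]
FD 4: (-2.472,7.608) -> (-3.708,11.413) [heading=108, draw]
Final: pos=(-3.708,11.413), heading=108, 2 segment(s) drawn
Waypoints (3 total):
(0, 0)
(-2.472, 7.608)
(-3.708, 11.413)

Answer: (0, 0)
(-2.472, 7.608)
(-3.708, 11.413)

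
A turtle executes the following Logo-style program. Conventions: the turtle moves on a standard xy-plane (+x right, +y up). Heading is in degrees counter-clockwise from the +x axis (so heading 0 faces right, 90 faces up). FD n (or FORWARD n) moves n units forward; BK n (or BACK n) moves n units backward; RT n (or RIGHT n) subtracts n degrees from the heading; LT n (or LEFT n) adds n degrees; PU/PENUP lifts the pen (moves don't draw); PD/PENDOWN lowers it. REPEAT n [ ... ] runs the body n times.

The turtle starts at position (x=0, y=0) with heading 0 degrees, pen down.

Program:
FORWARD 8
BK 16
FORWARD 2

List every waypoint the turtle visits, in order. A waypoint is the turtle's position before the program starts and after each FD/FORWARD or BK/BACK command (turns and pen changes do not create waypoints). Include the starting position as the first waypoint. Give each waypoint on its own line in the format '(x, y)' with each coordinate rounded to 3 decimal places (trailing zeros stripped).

Answer: (0, 0)
(8, 0)
(-8, 0)
(-6, 0)

Derivation:
Executing turtle program step by step:
Start: pos=(0,0), heading=0, pen down
FD 8: (0,0) -> (8,0) [heading=0, draw]
BK 16: (8,0) -> (-8,0) [heading=0, draw]
FD 2: (-8,0) -> (-6,0) [heading=0, draw]
Final: pos=(-6,0), heading=0, 3 segment(s) drawn
Waypoints (4 total):
(0, 0)
(8, 0)
(-8, 0)
(-6, 0)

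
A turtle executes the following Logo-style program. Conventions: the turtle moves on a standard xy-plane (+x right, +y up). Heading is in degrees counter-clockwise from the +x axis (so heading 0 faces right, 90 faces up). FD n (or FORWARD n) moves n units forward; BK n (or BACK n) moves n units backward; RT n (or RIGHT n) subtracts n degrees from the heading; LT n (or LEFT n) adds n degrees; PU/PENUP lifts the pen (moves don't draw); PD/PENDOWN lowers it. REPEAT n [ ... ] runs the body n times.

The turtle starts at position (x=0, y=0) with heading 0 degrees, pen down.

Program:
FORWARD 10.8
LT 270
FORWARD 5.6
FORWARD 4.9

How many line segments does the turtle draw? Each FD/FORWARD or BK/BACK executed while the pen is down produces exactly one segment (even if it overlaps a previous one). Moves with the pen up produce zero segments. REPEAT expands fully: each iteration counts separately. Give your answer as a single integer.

Executing turtle program step by step:
Start: pos=(0,0), heading=0, pen down
FD 10.8: (0,0) -> (10.8,0) [heading=0, draw]
LT 270: heading 0 -> 270
FD 5.6: (10.8,0) -> (10.8,-5.6) [heading=270, draw]
FD 4.9: (10.8,-5.6) -> (10.8,-10.5) [heading=270, draw]
Final: pos=(10.8,-10.5), heading=270, 3 segment(s) drawn
Segments drawn: 3

Answer: 3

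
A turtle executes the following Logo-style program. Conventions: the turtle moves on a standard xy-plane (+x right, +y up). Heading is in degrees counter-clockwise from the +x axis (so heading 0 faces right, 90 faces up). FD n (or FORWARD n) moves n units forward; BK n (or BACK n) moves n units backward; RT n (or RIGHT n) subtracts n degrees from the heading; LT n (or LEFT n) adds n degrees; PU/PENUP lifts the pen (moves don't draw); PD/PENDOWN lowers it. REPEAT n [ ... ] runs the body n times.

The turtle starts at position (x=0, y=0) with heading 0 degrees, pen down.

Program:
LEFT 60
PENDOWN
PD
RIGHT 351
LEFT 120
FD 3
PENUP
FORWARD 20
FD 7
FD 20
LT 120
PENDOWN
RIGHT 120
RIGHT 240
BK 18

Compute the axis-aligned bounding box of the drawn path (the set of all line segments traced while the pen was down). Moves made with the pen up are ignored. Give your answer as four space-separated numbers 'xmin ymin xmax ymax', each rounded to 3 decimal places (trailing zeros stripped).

Executing turtle program step by step:
Start: pos=(0,0), heading=0, pen down
LT 60: heading 0 -> 60
PD: pen down
PD: pen down
RT 351: heading 60 -> 69
LT 120: heading 69 -> 189
FD 3: (0,0) -> (-2.963,-0.469) [heading=189, draw]
PU: pen up
FD 20: (-2.963,-0.469) -> (-22.717,-3.598) [heading=189, move]
FD 7: (-22.717,-3.598) -> (-29.631,-4.693) [heading=189, move]
FD 20: (-29.631,-4.693) -> (-49.384,-7.822) [heading=189, move]
LT 120: heading 189 -> 309
PD: pen down
RT 120: heading 309 -> 189
RT 240: heading 189 -> 309
BK 18: (-49.384,-7.822) -> (-60.712,6.167) [heading=309, draw]
Final: pos=(-60.712,6.167), heading=309, 2 segment(s) drawn

Segment endpoints: x in {-60.712, -49.384, -2.963, 0}, y in {-7.822, -0.469, 0, 6.167}
xmin=-60.712, ymin=-7.822, xmax=0, ymax=6.167

Answer: -60.712 -7.822 0 6.167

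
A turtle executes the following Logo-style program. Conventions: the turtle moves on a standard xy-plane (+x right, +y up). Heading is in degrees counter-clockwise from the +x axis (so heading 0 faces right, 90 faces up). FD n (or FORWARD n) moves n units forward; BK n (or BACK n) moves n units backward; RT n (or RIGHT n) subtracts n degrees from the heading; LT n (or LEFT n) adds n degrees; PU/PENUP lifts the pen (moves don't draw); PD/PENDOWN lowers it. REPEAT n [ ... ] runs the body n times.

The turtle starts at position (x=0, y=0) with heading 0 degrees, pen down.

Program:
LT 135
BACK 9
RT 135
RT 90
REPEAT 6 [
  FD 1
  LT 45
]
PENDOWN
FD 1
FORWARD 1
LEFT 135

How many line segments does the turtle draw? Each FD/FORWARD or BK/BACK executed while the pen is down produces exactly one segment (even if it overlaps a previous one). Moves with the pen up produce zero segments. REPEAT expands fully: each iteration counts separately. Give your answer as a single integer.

Answer: 9

Derivation:
Executing turtle program step by step:
Start: pos=(0,0), heading=0, pen down
LT 135: heading 0 -> 135
BK 9: (0,0) -> (6.364,-6.364) [heading=135, draw]
RT 135: heading 135 -> 0
RT 90: heading 0 -> 270
REPEAT 6 [
  -- iteration 1/6 --
  FD 1: (6.364,-6.364) -> (6.364,-7.364) [heading=270, draw]
  LT 45: heading 270 -> 315
  -- iteration 2/6 --
  FD 1: (6.364,-7.364) -> (7.071,-8.071) [heading=315, draw]
  LT 45: heading 315 -> 0
  -- iteration 3/6 --
  FD 1: (7.071,-8.071) -> (8.071,-8.071) [heading=0, draw]
  LT 45: heading 0 -> 45
  -- iteration 4/6 --
  FD 1: (8.071,-8.071) -> (8.778,-7.364) [heading=45, draw]
  LT 45: heading 45 -> 90
  -- iteration 5/6 --
  FD 1: (8.778,-7.364) -> (8.778,-6.364) [heading=90, draw]
  LT 45: heading 90 -> 135
  -- iteration 6/6 --
  FD 1: (8.778,-6.364) -> (8.071,-5.657) [heading=135, draw]
  LT 45: heading 135 -> 180
]
PD: pen down
FD 1: (8.071,-5.657) -> (7.071,-5.657) [heading=180, draw]
FD 1: (7.071,-5.657) -> (6.071,-5.657) [heading=180, draw]
LT 135: heading 180 -> 315
Final: pos=(6.071,-5.657), heading=315, 9 segment(s) drawn
Segments drawn: 9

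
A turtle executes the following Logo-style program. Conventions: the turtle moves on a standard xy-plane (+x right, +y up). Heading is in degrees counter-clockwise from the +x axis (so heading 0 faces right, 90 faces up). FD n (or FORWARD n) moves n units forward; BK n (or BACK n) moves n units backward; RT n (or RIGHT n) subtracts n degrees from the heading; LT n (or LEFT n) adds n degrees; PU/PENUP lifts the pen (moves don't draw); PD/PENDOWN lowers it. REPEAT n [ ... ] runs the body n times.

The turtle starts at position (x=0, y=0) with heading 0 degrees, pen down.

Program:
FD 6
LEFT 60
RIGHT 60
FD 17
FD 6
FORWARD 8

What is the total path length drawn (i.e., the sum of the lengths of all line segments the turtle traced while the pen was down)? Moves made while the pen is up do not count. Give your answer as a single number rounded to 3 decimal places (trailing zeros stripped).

Executing turtle program step by step:
Start: pos=(0,0), heading=0, pen down
FD 6: (0,0) -> (6,0) [heading=0, draw]
LT 60: heading 0 -> 60
RT 60: heading 60 -> 0
FD 17: (6,0) -> (23,0) [heading=0, draw]
FD 6: (23,0) -> (29,0) [heading=0, draw]
FD 8: (29,0) -> (37,0) [heading=0, draw]
Final: pos=(37,0), heading=0, 4 segment(s) drawn

Segment lengths:
  seg 1: (0,0) -> (6,0), length = 6
  seg 2: (6,0) -> (23,0), length = 17
  seg 3: (23,0) -> (29,0), length = 6
  seg 4: (29,0) -> (37,0), length = 8
Total = 37

Answer: 37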